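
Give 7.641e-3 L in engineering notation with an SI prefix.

= 7.641e-3 L; 1e-3 is milli.

7.641 mL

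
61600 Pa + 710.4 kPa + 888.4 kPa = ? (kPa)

In kPa:
  61600 Pa = 61600 × 10⁻³ kPa = 61.6
  710.4 kPa → 710.4
  888.4 kPa → 888.4
Sum: 61.6 + 710.4 + 888.4 = 1660.4

1660.4 kPa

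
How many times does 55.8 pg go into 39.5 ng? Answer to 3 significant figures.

(39.5 × 10⁻⁹) / (55.8 × 10⁻¹²) = 0.7079 × 10³

708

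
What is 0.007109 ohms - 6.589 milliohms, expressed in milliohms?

0.52 milliohms

In milliohms:
  0.007109 ohms = 0.007109 × 10^3 milliohms = 7.109
  6.589 milliohms → 6.589
Difference: 7.109 - 6.589 = 0.52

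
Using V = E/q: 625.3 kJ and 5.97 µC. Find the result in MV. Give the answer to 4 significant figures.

104700 MV

(625.3 × 10³) / (5.97 × 10⁻⁶) = 104.74 × 10⁹ V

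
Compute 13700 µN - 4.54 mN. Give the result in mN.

9.16 mN

In mN:
  13700 µN = 13700e-3 mN = 13.7
  4.54 mN → 4.54
Difference: 13.7 - 4.54 = 9.16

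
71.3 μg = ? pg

71300000 pg

micro = 10⁻⁶, pico = 10⁻¹²; factor is 10⁶.
71.3 × 10⁶ = 71300000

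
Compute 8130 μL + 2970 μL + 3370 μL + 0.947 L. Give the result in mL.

961.47 mL

In mL:
  8130 μL = 8130e-3 mL = 8.13
  2970 μL = 2970e-3 mL = 2.97
  3370 μL = 3370e-3 mL = 3.37
  0.947 L = 0.947e3 mL = 947
Sum: 8.13 + 2.97 + 3.37 + 947 = 961.47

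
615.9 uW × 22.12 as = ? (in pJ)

615.9 × 10^-6 × 22.12 × 10^-18 = 13623.708 × 10^-24 J

0.000000013623708 pJ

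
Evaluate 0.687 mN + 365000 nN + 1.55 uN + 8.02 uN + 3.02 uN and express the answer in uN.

In uN:
  0.687 mN = 0.687 × 10³ uN = 687
  365000 nN = 365000 × 10⁻³ uN = 365
  1.55 uN → 1.55
  8.02 uN → 8.02
  3.02 uN → 3.02
Sum: 687 + 365 + 1.55 + 8.02 + 3.02 = 1064.59

1064.59 uN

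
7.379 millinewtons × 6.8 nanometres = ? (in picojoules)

50.1772 picojoules

7.379e-3 × 6.8e-9 = 50.1772e-12 J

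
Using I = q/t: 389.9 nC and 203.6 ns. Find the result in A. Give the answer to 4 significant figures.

1.915 A

(389.9 × 10⁻⁹) / (203.6 × 10⁻⁹) = 1.91503 A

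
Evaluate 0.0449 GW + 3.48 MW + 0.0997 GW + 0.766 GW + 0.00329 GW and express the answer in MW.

917.37 MW

In MW:
  0.0449 GW = 0.0449 × 10³ MW = 44.9
  3.48 MW → 3.48
  0.0997 GW = 0.0997 × 10³ MW = 99.7
  0.766 GW = 0.766 × 10³ MW = 766
  0.00329 GW = 0.00329 × 10³ MW = 3.29
Sum: 44.9 + 3.48 + 99.7 + 766 + 3.29 = 917.37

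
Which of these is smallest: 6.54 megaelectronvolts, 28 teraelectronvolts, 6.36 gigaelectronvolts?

6.54 megaelectronvolts = 6540000 electronvolts
28 teraelectronvolts = 28000000000000 electronvolts
6.36 gigaelectronvolts = 6360000000 electronvolts

6.54 megaelectronvolts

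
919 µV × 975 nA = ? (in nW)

0.896025 nW

919e-6 × 975e-9 = 896025e-15 W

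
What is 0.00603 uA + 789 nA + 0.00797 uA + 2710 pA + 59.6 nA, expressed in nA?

865.31 nA

In nA:
  0.00603 uA = 0.00603 × 10^3 nA = 6.03
  789 nA → 789
  0.00797 uA = 0.00797 × 10^3 nA = 7.97
  2710 pA = 2710 × 10^-3 nA = 2.71
  59.6 nA → 59.6
Sum: 6.03 + 789 + 7.97 + 2.71 + 59.6 = 865.31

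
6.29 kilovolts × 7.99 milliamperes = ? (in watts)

6.29 × 10³ × 7.99 × 10⁻³ = 50.2571 W

50.2571 watts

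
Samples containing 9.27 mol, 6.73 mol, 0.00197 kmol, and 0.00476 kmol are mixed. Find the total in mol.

In mol:
  9.27 mol → 9.27
  6.73 mol → 6.73
  0.00197 kmol = 0.00197 × 10³ mol = 1.97
  0.00476 kmol = 0.00476 × 10³ mol = 4.76
Sum: 9.27 + 6.73 + 1.97 + 4.76 = 22.73

22.73 mol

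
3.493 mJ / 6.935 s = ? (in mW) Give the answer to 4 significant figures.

0.5037 mW

(3.493 × 10⁻³) / (6.935) = 0.503677 × 10⁻³ W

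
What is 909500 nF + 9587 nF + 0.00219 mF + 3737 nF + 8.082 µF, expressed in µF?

In µF:
  909500 nF = 909500 × 10^-3 µF = 909.5
  9587 nF = 9587 × 10^-3 µF = 9.587
  0.00219 mF = 0.00219 × 10^3 µF = 2.19
  3737 nF = 3737 × 10^-3 µF = 3.737
  8.082 µF → 8.082
Sum: 909.5 + 9.587 + 2.19 + 3.737 + 8.082 = 933.096

933.096 µF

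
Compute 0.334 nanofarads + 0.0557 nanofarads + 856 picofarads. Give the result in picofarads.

In picofarads:
  0.334 nanofarads = 0.334 × 10³ picofarads = 334
  0.0557 nanofarads = 0.0557 × 10³ picofarads = 55.7
  856 picofarads → 856
Sum: 334 + 55.7 + 856 = 1245.7

1245.7 picofarads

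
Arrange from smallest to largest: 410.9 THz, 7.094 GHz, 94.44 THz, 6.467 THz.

7.094 GHz < 6.467 THz < 94.44 THz < 410.9 THz

410.9 THz = 410900000000000 Hz
7.094 GHz = 7094000000 Hz
94.44 THz = 94440000000000 Hz
6.467 THz = 6467000000000 Hz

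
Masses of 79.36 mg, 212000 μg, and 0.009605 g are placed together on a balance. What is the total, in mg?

In mg:
  79.36 mg → 79.36
  212000 μg = 212000 × 10⁻³ mg = 212
  0.009605 g = 0.009605 × 10³ mg = 9.605
Sum: 79.36 + 212 + 9.605 = 300.965

300.965 mg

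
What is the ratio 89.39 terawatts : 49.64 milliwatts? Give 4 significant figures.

1801000000000000

(89.39 × 10¹²) / (49.64 × 10⁻³) = 1.8008 × 10¹⁵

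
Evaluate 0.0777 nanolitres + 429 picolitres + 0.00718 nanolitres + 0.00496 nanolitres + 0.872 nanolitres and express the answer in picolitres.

In picolitres:
  0.0777 nanolitres = 0.0777 × 10³ picolitres = 77.7
  429 picolitres → 429
  0.00718 nanolitres = 0.00718 × 10³ picolitres = 7.18
  0.00496 nanolitres = 0.00496 × 10³ picolitres = 4.96
  0.872 nanolitres = 0.872 × 10³ picolitres = 872
Sum: 77.7 + 429 + 7.18 + 4.96 + 872 = 1390.84

1390.84 picolitres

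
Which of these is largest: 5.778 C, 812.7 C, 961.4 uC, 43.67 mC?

812.7 C

5.778 C = 5.778 C
812.7 C = 812.7 C
961.4 uC = 0.0009614 C
43.67 mC = 0.04367 C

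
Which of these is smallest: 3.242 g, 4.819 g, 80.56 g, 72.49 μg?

72.49 μg

3.242 g = 3.242 g
4.819 g = 4.819 g
80.56 g = 80.56 g
72.49 μg = 0.00007249 g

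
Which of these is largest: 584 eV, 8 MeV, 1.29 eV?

584 eV = 584 eV
8 MeV = 8000000 eV
1.29 eV = 1.29 eV

8 MeV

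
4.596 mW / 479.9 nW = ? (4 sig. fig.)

(4.596e-3) / (479.9e-9) = 0.009577e6

9577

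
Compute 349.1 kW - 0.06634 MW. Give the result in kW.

282.76 kW

In kW:
  349.1 kW → 349.1
  0.06634 MW = 0.06634 × 10³ kW = 66.34
Difference: 349.1 - 66.34 = 282.76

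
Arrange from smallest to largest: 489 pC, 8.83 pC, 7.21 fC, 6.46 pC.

7.21 fC < 6.46 pC < 8.83 pC < 489 pC

489 pC = 0.000000000489 C
8.83 pC = 0.00000000000883 C
7.21 fC = 0.00000000000000721 C
6.46 pC = 0.00000000000646 C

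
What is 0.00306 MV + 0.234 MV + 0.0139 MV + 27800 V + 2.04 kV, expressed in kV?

In kV:
  0.00306 MV = 0.00306 × 10^3 kV = 3.06
  0.234 MV = 0.234 × 10^3 kV = 234
  0.0139 MV = 0.0139 × 10^3 kV = 13.9
  27800 V = 27800 × 10^-3 kV = 27.8
  2.04 kV → 2.04
Sum: 3.06 + 234 + 13.9 + 27.8 + 2.04 = 280.8

280.8 kV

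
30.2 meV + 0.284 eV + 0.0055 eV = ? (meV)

In meV:
  30.2 meV → 30.2
  0.284 eV = 0.284 × 10³ meV = 284
  0.0055 eV = 0.0055 × 10³ meV = 5.5
Sum: 30.2 + 284 + 5.5 = 319.7

319.7 meV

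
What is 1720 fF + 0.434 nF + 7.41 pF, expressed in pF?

443.13 pF

In pF:
  1720 fF = 1720 × 10^-3 pF = 1.72
  0.434 nF = 0.434 × 10^3 pF = 434
  7.41 pF → 7.41
Sum: 1.72 + 434 + 7.41 = 443.13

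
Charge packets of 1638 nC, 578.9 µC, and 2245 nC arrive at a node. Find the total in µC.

In µC:
  1638 nC = 1638e-3 µC = 1.638
  578.9 µC → 578.9
  2245 nC = 2245e-3 µC = 2.245
Sum: 1.638 + 578.9 + 2.245 = 582.783

582.783 µC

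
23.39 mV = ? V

0.02339 V

milli = 10⁻³, (no prefix) = 10⁰; factor is 10⁻³.
23.39 × 10⁻³ = 0.02339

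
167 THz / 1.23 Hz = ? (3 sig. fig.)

(167e12) / (1.23) = 135.8e12

136000000000000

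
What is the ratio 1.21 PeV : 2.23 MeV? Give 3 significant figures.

543000000

(1.21e15) / (2.23e6) = 0.5426e9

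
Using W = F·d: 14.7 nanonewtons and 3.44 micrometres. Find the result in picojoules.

0.050568 picojoules

14.7 × 10^-9 × 3.44 × 10^-6 = 50.568 × 10^-15 J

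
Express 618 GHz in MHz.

giga = 1e9, mega = 1e6; factor is 1e3.
618 × 1e3 = 618000

618000 MHz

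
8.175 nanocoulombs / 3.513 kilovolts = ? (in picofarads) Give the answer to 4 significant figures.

(8.175 × 10⁻⁹) / (3.513 × 10³) = 2.32707 × 10⁻¹² F

2.327 picofarads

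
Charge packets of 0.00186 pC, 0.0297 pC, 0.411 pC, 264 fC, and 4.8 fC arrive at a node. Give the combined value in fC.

In fC:
  0.00186 pC = 0.00186 × 10^3 fC = 1.86
  0.0297 pC = 0.0297 × 10^3 fC = 29.7
  0.411 pC = 0.411 × 10^3 fC = 411
  264 fC → 264
  4.8 fC → 4.8
Sum: 1.86 + 29.7 + 411 + 264 + 4.8 = 711.36

711.36 fC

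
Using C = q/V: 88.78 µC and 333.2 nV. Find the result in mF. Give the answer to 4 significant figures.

(88.78 × 10^-6) / (333.2 × 10^-9) = 0.266447 × 10^3 F

266400 mF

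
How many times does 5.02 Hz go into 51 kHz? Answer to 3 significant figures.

10200

(51 × 10^3) / (5.02) = 10.16 × 10^3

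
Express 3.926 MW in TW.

0.000003926 TW

mega = 1e6, tera = 1e12; factor is 1e-6.
3.926 × 1e-6 = 0.000003926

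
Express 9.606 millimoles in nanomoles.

milli = 1e-3, nano = 1e-9; factor is 1e6.
9.606 × 1e6 = 9606000

9606000 nanomoles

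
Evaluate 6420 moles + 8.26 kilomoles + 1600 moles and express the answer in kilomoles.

In kilomoles:
  6420 moles = 6420 × 10⁻³ kilomoles = 6.42
  8.26 kilomoles → 8.26
  1600 moles = 1600 × 10⁻³ kilomoles = 1.6
Sum: 6.42 + 8.26 + 1.6 = 16.28

16.28 kilomoles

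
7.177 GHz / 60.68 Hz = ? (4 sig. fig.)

(7.177e9) / (60.68) = 0.11828e9

118300000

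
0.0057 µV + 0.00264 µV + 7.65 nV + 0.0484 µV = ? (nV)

64.39 nV

In nV:
  0.0057 µV = 0.0057 × 10^3 nV = 5.7
  0.00264 µV = 0.00264 × 10^3 nV = 2.64
  7.65 nV → 7.65
  0.0484 µV = 0.0484 × 10^3 nV = 48.4
Sum: 5.7 + 2.64 + 7.65 + 48.4 = 64.39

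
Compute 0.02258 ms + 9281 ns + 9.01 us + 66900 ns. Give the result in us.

In us:
  0.02258 ms = 0.02258e3 us = 22.58
  9281 ns = 9281e-3 us = 9.281
  9.01 us → 9.01
  66900 ns = 66900e-3 us = 66.9
Sum: 22.58 + 9.281 + 9.01 + 66.9 = 107.771

107.771 us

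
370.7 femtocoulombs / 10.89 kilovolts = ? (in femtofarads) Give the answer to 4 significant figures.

(370.7 × 10^-15) / (10.89 × 10^3) = 34.0404 × 10^-18 F

0.03404 femtofarads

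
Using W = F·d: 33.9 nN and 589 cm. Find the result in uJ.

33.9e-9 × 589e-2 = 19967.1e-11 J

0.199671 uJ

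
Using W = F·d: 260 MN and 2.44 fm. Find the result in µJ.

0.6344 µJ

260e6 × 2.44e-15 = 634.4e-9 J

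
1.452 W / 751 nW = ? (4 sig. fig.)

(1.452) / (751e-9) = 0.0019334e9

1933000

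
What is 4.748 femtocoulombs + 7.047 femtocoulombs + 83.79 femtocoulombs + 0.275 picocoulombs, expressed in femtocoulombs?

In femtocoulombs:
  4.748 femtocoulombs → 4.748
  7.047 femtocoulombs → 7.047
  83.79 femtocoulombs → 83.79
  0.275 picocoulombs = 0.275 × 10^3 femtocoulombs = 275
Sum: 4.748 + 7.047 + 83.79 + 275 = 370.585

370.585 femtocoulombs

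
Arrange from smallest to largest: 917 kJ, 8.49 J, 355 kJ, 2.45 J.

917 kJ = 917000 J
8.49 J = 8.49 J
355 kJ = 355000 J
2.45 J = 2.45 J

2.45 J < 8.49 J < 355 kJ < 917 kJ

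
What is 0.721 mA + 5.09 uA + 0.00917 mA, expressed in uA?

In uA:
  0.721 mA = 0.721e3 uA = 721
  5.09 uA → 5.09
  0.00917 mA = 0.00917e3 uA = 9.17
Sum: 721 + 5.09 + 9.17 = 735.26

735.26 uA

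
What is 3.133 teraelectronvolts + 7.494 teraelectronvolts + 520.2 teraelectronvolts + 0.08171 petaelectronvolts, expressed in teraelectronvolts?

In teraelectronvolts:
  3.133 teraelectronvolts → 3.133
  7.494 teraelectronvolts → 7.494
  520.2 teraelectronvolts → 520.2
  0.08171 petaelectronvolts = 0.08171 × 10³ teraelectronvolts = 81.71
Sum: 3.133 + 7.494 + 520.2 + 81.71 = 612.537

612.537 teraelectronvolts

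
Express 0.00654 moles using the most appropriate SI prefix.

6.54 millimoles

= 6.54e-3 moles; 1e-3 is milli.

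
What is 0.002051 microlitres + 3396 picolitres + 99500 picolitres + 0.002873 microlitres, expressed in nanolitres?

In nanolitres:
  0.002051 microlitres = 0.002051 × 10³ nanolitres = 2.051
  3396 picolitres = 3396 × 10⁻³ nanolitres = 3.396
  99500 picolitres = 99500 × 10⁻³ nanolitres = 99.5
  0.002873 microlitres = 0.002873 × 10³ nanolitres = 2.873
Sum: 2.051 + 3.396 + 99.5 + 2.873 = 107.82

107.82 nanolitres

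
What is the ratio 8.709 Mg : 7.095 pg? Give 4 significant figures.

(8.709 × 10⁶) / (7.095 × 10⁻¹²) = 1.2275 × 10¹⁸

1227000000000000000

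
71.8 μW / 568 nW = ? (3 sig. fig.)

(71.8e-6) / (568e-9) = 0.1264e3

126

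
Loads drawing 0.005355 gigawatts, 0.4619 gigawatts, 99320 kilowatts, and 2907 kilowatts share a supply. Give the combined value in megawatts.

In megawatts:
  0.005355 gigawatts = 0.005355 × 10^3 megawatts = 5.355
  0.4619 gigawatts = 0.4619 × 10^3 megawatts = 461.9
  99320 kilowatts = 99320 × 10^-3 megawatts = 99.32
  2907 kilowatts = 2907 × 10^-3 megawatts = 2.907
Sum: 5.355 + 461.9 + 99.32 + 2.907 = 569.482

569.482 megawatts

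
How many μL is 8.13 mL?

8130 μL

milli = 10^-3, micro = 10^-6; factor is 10^3.
8.13 × 10^3 = 8130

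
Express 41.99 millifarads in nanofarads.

milli = 1e-3, nano = 1e-9; factor is 1e6.
41.99 × 1e6 = 41990000

41990000 nanofarads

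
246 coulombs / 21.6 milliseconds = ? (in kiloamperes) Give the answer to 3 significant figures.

11.4 kiloamperes

(246) / (21.6 × 10⁻³) = 11.389 × 10³ A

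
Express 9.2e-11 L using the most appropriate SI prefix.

92 pL

= 92e-12 L; 1e-12 is pico.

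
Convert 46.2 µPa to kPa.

micro = 1e-6, kilo = 1e3; factor is 1e-9.
46.2 × 1e-9 = 0.0000000462

0.0000000462 kPa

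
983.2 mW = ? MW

milli = 1e-3, mega = 1e6; factor is 1e-9.
983.2 × 1e-9 = 0.0000009832

0.0000009832 MW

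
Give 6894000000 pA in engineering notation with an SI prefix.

= 6.894e-3 A; 1e-3 is milli.

6.894 mA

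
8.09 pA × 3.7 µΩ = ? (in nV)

0.000000029933 nV

8.09 × 10⁻¹² × 3.7 × 10⁻⁶ = 29.933 × 10⁻¹⁸ V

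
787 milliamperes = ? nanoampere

787000000 nanoamperes

milli = 10⁻³, nano = 10⁻⁹; factor is 10⁶.
787 × 10⁶ = 787000000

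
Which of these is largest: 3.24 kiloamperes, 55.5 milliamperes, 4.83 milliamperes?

3.24 kiloamperes

3.24 kiloamperes = 3240 amperes
55.5 milliamperes = 0.0555 amperes
4.83 milliamperes = 0.00483 amperes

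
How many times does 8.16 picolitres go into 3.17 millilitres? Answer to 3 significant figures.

(3.17 × 10^-3) / (8.16 × 10^-12) = 0.3885 × 10^9

388000000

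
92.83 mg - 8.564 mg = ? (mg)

84.266 mg

In mg:
  92.83 mg → 92.83
  8.564 mg → 8.564
Difference: 92.83 - 8.564 = 84.266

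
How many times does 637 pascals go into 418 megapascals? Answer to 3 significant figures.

(418 × 10^6) / (637) = 0.6562 × 10^6

656000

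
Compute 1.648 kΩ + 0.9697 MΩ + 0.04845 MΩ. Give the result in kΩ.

1019.798 kΩ

In kΩ:
  1.648 kΩ → 1.648
  0.9697 MΩ = 0.9697e3 kΩ = 969.7
  0.04845 MΩ = 0.04845e3 kΩ = 48.45
Sum: 1.648 + 969.7 + 48.45 = 1019.798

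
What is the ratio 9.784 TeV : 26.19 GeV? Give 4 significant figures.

373.6

(9.784e12) / (26.19e9) = 0.37358e3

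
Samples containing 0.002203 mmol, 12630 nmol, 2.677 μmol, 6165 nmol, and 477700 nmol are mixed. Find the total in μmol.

In μmol:
  0.002203 mmol = 0.002203 × 10³ μmol = 2.203
  12630 nmol = 12630 × 10⁻³ μmol = 12.63
  2.677 μmol → 2.677
  6165 nmol = 6165 × 10⁻³ μmol = 6.165
  477700 nmol = 477700 × 10⁻³ μmol = 477.7
Sum: 2.203 + 12.63 + 2.677 + 6.165 + 477.7 = 501.375

501.375 μmol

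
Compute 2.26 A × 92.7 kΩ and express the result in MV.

0.209502 MV

2.26 × 92.7 × 10^3 = 209.502 × 10^3 V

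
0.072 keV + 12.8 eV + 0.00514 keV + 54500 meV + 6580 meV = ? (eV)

In eV:
  0.072 keV = 0.072 × 10^3 eV = 72
  12.8 eV → 12.8
  0.00514 keV = 0.00514 × 10^3 eV = 5.14
  54500 meV = 54500 × 10^-3 eV = 54.5
  6580 meV = 6580 × 10^-3 eV = 6.58
Sum: 72 + 12.8 + 5.14 + 54.5 + 6.58 = 151.02

151.02 eV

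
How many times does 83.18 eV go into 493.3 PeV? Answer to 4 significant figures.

(493.3 × 10^15) / (83.18) = 5.9305 × 10^15

5931000000000000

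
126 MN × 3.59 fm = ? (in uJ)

0.45234 uJ

126 × 10⁶ × 3.59 × 10⁻¹⁵ = 452.34 × 10⁻⁹ J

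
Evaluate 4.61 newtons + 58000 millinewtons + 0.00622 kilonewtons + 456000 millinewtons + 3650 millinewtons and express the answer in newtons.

In newtons:
  4.61 newtons → 4.61
  58000 millinewtons = 58000e-3 newtons = 58
  0.00622 kilonewtons = 0.00622e3 newtons = 6.22
  456000 millinewtons = 456000e-3 newtons = 456
  3650 millinewtons = 3650e-3 newtons = 3.65
Sum: 4.61 + 58 + 6.22 + 456 + 3.65 = 528.48

528.48 newtons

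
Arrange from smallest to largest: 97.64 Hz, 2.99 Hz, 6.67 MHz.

2.99 Hz < 97.64 Hz < 6.67 MHz

97.64 Hz = 97.64 Hz
2.99 Hz = 2.99 Hz
6.67 MHz = 6670000 Hz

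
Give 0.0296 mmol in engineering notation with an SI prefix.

29.6 µmol

= 29.6 × 10^-6 mol; 10^-6 is micro.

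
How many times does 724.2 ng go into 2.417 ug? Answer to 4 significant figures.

3.337

(2.417 × 10⁻⁶) / (724.2 × 10⁻⁹) = 0.0033375 × 10³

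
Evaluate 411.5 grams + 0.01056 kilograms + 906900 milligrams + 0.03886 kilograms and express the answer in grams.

In grams:
  411.5 grams → 411.5
  0.01056 kilograms = 0.01056 × 10^3 grams = 10.56
  906900 milligrams = 906900 × 10^-3 grams = 906.9
  0.03886 kilograms = 0.03886 × 10^3 grams = 38.86
Sum: 411.5 + 10.56 + 906.9 + 38.86 = 1367.82

1367.82 grams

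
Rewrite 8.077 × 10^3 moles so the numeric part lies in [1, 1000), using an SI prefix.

8.077 kilomoles

= 8.077 × 10^3 moles; 10^3 is kilo.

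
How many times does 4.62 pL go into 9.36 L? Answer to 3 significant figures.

(9.36) / (4.62 × 10^-12) = 2.026 × 10^12

2030000000000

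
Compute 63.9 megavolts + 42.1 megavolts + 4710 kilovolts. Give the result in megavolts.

In megavolts:
  63.9 megavolts → 63.9
  42.1 megavolts → 42.1
  4710 kilovolts = 4710 × 10⁻³ megavolts = 4.71
Sum: 63.9 + 42.1 + 4.71 = 110.71

110.71 megavolts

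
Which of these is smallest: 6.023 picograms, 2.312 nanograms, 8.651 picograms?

6.023 picograms = 0.000000000006023 grams
2.312 nanograms = 0.000000002312 grams
8.651 picograms = 0.000000000008651 grams

6.023 picograms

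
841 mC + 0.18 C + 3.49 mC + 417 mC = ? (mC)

In mC:
  841 mC → 841
  0.18 C = 0.18 × 10³ mC = 180
  3.49 mC → 3.49
  417 mC → 417
Sum: 841 + 180 + 3.49 + 417 = 1441.49

1441.49 mC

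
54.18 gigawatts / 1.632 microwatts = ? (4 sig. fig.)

(54.18 × 10⁹) / (1.632 × 10⁻⁶) = 33.199 × 10¹⁵

33200000000000000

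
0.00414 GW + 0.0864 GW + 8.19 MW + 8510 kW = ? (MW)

107.24 MW

In MW:
  0.00414 GW = 0.00414 × 10^3 MW = 4.14
  0.0864 GW = 0.0864 × 10^3 MW = 86.4
  8.19 MW → 8.19
  8510 kW = 8510 × 10^-3 MW = 8.51
Sum: 4.14 + 86.4 + 8.19 + 8.51 = 107.24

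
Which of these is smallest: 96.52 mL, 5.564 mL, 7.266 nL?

96.52 mL = 0.09652 L
5.564 mL = 0.005564 L
7.266 nL = 0.000000007266 L

7.266 nL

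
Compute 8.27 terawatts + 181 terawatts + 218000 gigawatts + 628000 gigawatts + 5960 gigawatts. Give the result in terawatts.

In terawatts:
  8.27 terawatts → 8.27
  181 terawatts → 181
  218000 gigawatts = 218000 × 10^-3 terawatts = 218
  628000 gigawatts = 628000 × 10^-3 terawatts = 628
  5960 gigawatts = 5960 × 10^-3 terawatts = 5.96
Sum: 8.27 + 181 + 218 + 628 + 5.96 = 1041.23

1041.23 terawatts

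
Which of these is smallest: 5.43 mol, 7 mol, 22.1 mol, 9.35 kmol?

5.43 mol

5.43 mol = 5.43 mol
7 mol = 7 mol
22.1 mol = 22.1 mol
9.35 kmol = 9350 mol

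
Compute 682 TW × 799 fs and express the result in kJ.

0.544918 kJ

682e12 × 799e-15 = 544918e-3 J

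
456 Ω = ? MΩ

(no prefix) = 1e0, mega = 1e6; factor is 1e-6.
456 × 1e-6 = 0.000456

0.000456 MΩ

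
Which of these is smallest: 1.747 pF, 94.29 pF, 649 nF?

1.747 pF

1.747 pF = 0.000000000001747 F
94.29 pF = 0.00000000009429 F
649 nF = 0.000000649 F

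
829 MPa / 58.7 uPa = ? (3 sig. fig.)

(829e6) / (58.7e-6) = 14.12e12

14100000000000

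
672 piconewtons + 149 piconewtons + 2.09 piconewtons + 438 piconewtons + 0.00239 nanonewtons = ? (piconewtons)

1263.48 piconewtons

In piconewtons:
  672 piconewtons → 672
  149 piconewtons → 149
  2.09 piconewtons → 2.09
  438 piconewtons → 438
  0.00239 nanonewtons = 0.00239e3 piconewtons = 2.39
Sum: 672 + 149 + 2.09 + 438 + 2.39 = 1263.48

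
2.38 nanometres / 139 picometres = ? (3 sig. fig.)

(2.38 × 10⁻⁹) / (139 × 10⁻¹²) = 0.01712 × 10³

17.1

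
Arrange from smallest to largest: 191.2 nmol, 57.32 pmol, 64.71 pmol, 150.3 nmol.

191.2 nmol = 0.0000001912 mol
57.32 pmol = 0.00000000005732 mol
64.71 pmol = 0.00000000006471 mol
150.3 nmol = 0.0000001503 mol

57.32 pmol < 64.71 pmol < 150.3 nmol < 191.2 nmol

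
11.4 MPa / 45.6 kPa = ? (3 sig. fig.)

250

(11.4 × 10^6) / (45.6 × 10^3) = 0.25 × 10^3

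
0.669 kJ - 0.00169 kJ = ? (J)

667.31 J

In J:
  0.669 kJ = 0.669 × 10³ J = 669
  0.00169 kJ = 0.00169 × 10³ J = 1.69
Difference: 669 - 1.69 = 667.31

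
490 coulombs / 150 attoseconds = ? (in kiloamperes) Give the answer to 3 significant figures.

3270000000000000 kiloamperes

(490) / (150 × 10^-18) = 3.2667 × 10^18 A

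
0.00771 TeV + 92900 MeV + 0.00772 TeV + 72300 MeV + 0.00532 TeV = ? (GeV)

In GeV:
  0.00771 TeV = 0.00771 × 10³ GeV = 7.71
  92900 MeV = 92900 × 10⁻³ GeV = 92.9
  0.00772 TeV = 0.00772 × 10³ GeV = 7.72
  72300 MeV = 72300 × 10⁻³ GeV = 72.3
  0.00532 TeV = 0.00532 × 10³ GeV = 5.32
Sum: 7.71 + 92.9 + 7.72 + 72.3 + 5.32 = 185.95

185.95 GeV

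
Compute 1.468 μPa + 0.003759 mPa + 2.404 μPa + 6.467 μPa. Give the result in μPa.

14.098 μPa

In μPa:
  1.468 μPa → 1.468
  0.003759 mPa = 0.003759e3 μPa = 3.759
  2.404 μPa → 2.404
  6.467 μPa → 6.467
Sum: 1.468 + 3.759 + 2.404 + 6.467 = 14.098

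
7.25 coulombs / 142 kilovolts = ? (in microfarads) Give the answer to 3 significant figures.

(7.25) / (142 × 10³) = 0.051056 × 10⁻³ F

51.1 microfarads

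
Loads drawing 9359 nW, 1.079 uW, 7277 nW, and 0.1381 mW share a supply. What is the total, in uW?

In uW:
  9359 nW = 9359 × 10^-3 uW = 9.359
  1.079 uW → 1.079
  7277 nW = 7277 × 10^-3 uW = 7.277
  0.1381 mW = 0.1381 × 10^3 uW = 138.1
Sum: 9.359 + 1.079 + 7.277 + 138.1 = 155.815

155.815 uW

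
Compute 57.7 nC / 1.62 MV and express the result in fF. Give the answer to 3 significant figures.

(57.7 × 10⁻⁹) / (1.62 × 10⁶) = 35.617 × 10⁻¹⁵ F

35.6 fF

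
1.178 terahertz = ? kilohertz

tera = 10^12, kilo = 10^3; factor is 10^9.
1.178 × 10^9 = 1178000000

1178000000 kilohertz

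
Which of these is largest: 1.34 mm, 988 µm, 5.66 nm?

1.34 mm

1.34 mm = 0.00134 m
988 µm = 0.000988 m
5.66 nm = 0.00000000566 m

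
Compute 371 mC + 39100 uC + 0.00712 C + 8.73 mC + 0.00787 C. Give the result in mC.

433.82 mC

In mC:
  371 mC → 371
  39100 uC = 39100 × 10^-3 mC = 39.1
  0.00712 C = 0.00712 × 10^3 mC = 7.12
  8.73 mC → 8.73
  0.00787 C = 0.00787 × 10^3 mC = 7.87
Sum: 371 + 39.1 + 7.12 + 8.73 + 7.87 = 433.82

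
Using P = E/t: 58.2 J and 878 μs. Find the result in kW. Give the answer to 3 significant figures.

(58.2) / (878e-6) = 0.066287e6 W

66.3 kW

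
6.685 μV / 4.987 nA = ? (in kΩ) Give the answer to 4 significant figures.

1.340 kΩ

(6.685 × 10^-6) / (4.987 × 10^-9) = 1.34049 × 10^3 Ω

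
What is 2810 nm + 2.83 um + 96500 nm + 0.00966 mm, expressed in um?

111.8 um

In um:
  2810 nm = 2810 × 10^-3 um = 2.81
  2.83 um → 2.83
  96500 nm = 96500 × 10^-3 um = 96.5
  0.00966 mm = 0.00966 × 10^3 um = 9.66
Sum: 2.81 + 2.83 + 96.5 + 9.66 = 111.8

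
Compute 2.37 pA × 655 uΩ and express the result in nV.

2.37 × 10⁻¹² × 655 × 10⁻⁶ = 1552.35 × 10⁻¹⁸ V

0.00000155235 nV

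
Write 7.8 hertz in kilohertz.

(no prefix) = 10⁰, kilo = 10³; factor is 10⁻³.
7.8 × 10⁻³ = 0.0078

0.0078 kilohertz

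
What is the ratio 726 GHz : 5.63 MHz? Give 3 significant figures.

129000

(726e9) / (5.63e6) = 129e3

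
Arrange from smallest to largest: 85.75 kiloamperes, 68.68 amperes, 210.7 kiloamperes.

68.68 amperes < 85.75 kiloamperes < 210.7 kiloamperes

85.75 kiloamperes = 85750 amperes
68.68 amperes = 68.68 amperes
210.7 kiloamperes = 210700 amperes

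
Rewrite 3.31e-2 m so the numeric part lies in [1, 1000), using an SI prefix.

33.1 mm

= 33.1e-3 m; 1e-3 is milli.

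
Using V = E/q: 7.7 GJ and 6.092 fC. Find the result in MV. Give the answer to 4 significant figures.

(7.7e9) / (6.092e-15) = 1.26395e24 V

1264000000000000000 MV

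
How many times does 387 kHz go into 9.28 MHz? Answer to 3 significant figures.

24.0

(9.28e6) / (387e3) = 0.02398e3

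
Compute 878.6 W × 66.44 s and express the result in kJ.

58.374184 kJ

878.6 × 66.44 = 58374.184 J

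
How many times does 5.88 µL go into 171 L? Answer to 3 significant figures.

29100000

(171) / (5.88 × 10^-6) = 29.08 × 10^6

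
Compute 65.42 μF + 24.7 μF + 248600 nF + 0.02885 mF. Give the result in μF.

In μF:
  65.42 μF → 65.42
  24.7 μF → 24.7
  248600 nF = 248600 × 10^-3 μF = 248.6
  0.02885 mF = 0.02885 × 10^3 μF = 28.85
Sum: 65.42 + 24.7 + 248.6 + 28.85 = 367.57

367.57 μF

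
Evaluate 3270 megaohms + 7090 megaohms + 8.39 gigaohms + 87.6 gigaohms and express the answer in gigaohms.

106.35 gigaohms

In gigaohms:
  3270 megaohms = 3270 × 10⁻³ gigaohms = 3.27
  7090 megaohms = 7090 × 10⁻³ gigaohms = 7.09
  8.39 gigaohms → 8.39
  87.6 gigaohms → 87.6
Sum: 3.27 + 7.09 + 8.39 + 87.6 = 106.35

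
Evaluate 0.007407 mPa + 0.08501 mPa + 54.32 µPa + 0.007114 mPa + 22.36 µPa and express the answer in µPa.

In µPa:
  0.007407 mPa = 0.007407 × 10^3 µPa = 7.407
  0.08501 mPa = 0.08501 × 10^3 µPa = 85.01
  54.32 µPa → 54.32
  0.007114 mPa = 0.007114 × 10^3 µPa = 7.114
  22.36 µPa → 22.36
Sum: 7.407 + 85.01 + 54.32 + 7.114 + 22.36 = 176.211

176.211 µPa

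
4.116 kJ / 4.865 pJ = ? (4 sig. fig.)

846000000000000

(4.116e3) / (4.865e-12) = 0.84604e15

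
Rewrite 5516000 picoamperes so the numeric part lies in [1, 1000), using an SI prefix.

5.516 microamperes

= 5.516 × 10^-6 amperes; 10^-6 is micro.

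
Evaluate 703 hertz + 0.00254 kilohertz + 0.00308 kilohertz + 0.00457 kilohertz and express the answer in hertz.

713.19 hertz

In hertz:
  703 hertz → 703
  0.00254 kilohertz = 0.00254 × 10³ hertz = 2.54
  0.00308 kilohertz = 0.00308 × 10³ hertz = 3.08
  0.00457 kilohertz = 0.00457 × 10³ hertz = 4.57
Sum: 703 + 2.54 + 3.08 + 4.57 = 713.19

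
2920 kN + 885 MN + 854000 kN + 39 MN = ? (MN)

In MN:
  2920 kN = 2920 × 10^-3 MN = 2.92
  885 MN → 885
  854000 kN = 854000 × 10^-3 MN = 854
  39 MN → 39
Sum: 2.92 + 885 + 854 + 39 = 1780.92

1780.92 MN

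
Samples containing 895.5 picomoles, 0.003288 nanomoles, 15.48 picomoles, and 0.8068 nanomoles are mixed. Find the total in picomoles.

In picomoles:
  895.5 picomoles → 895.5
  0.003288 nanomoles = 0.003288 × 10^3 picomoles = 3.288
  15.48 picomoles → 15.48
  0.8068 nanomoles = 0.8068 × 10^3 picomoles = 806.8
Sum: 895.5 + 3.288 + 15.48 + 806.8 = 1721.068

1721.068 picomoles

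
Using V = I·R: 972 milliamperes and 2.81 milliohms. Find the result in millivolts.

2.73132 millivolts

972e-3 × 2.81e-3 = 2731.32e-6 V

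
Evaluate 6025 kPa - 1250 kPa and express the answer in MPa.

4.775 MPa

In MPa:
  6025 kPa = 6025 × 10^-3 MPa = 6.025
  1250 kPa = 1250 × 10^-3 MPa = 1.25
Difference: 6.025 - 1.25 = 4.775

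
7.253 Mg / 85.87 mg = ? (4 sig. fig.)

(7.253e6) / (85.87e-3) = 0.084465e9

84460000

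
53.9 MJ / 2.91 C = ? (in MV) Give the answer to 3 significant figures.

18.5 MV

(53.9e6) / (2.91) = 18.522e6 V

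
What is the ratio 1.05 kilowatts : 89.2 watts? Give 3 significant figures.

11.8

(1.05 × 10³) / (89.2) = 0.01177 × 10³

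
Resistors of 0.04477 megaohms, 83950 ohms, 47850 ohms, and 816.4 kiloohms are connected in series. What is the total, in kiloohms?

992.97 kiloohms

In kiloohms:
  0.04477 megaohms = 0.04477 × 10³ kiloohms = 44.77
  83950 ohms = 83950 × 10⁻³ kiloohms = 83.95
  47850 ohms = 47850 × 10⁻³ kiloohms = 47.85
  816.4 kiloohms → 816.4
Sum: 44.77 + 83.95 + 47.85 + 816.4 = 992.97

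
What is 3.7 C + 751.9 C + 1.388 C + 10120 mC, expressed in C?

767.108 C

In C:
  3.7 C → 3.7
  751.9 C → 751.9
  1.388 C → 1.388
  10120 mC = 10120 × 10⁻³ C = 10.12
Sum: 3.7 + 751.9 + 1.388 + 10.12 = 767.108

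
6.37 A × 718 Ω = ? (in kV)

4.57366 kV

6.37 × 718 = 4573.66 V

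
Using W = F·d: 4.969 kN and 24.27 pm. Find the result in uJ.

4.969e3 × 24.27e-12 = 120.59763e-9 J

0.12059763 uJ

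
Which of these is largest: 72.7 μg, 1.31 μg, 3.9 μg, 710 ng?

72.7 μg = 0.0000727 g
1.31 μg = 0.00000131 g
3.9 μg = 0.0000039 g
710 ng = 0.00000071 g

72.7 μg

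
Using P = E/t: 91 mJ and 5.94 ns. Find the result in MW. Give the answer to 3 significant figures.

15.3 MW

(91 × 10^-3) / (5.94 × 10^-9) = 15.32 × 10^6 W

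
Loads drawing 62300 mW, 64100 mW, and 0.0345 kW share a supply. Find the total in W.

In W:
  62300 mW = 62300e-3 W = 62.3
  64100 mW = 64100e-3 W = 64.1
  0.0345 kW = 0.0345e3 W = 34.5
Sum: 62.3 + 64.1 + 34.5 = 160.9

160.9 W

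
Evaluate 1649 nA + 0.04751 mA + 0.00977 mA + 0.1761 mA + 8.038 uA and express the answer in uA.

243.067 uA

In uA:
  1649 nA = 1649 × 10⁻³ uA = 1.649
  0.04751 mA = 0.04751 × 10³ uA = 47.51
  0.00977 mA = 0.00977 × 10³ uA = 9.77
  0.1761 mA = 0.1761 × 10³ uA = 176.1
  8.038 uA → 8.038
Sum: 1.649 + 47.51 + 9.77 + 176.1 + 8.038 = 243.067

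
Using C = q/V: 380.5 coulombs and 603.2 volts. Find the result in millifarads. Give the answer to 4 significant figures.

630.8 millifarads

(380.5) / (603.2) = 0.630802 F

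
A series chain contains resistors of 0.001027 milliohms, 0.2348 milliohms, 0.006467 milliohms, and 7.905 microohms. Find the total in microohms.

In microohms:
  0.001027 milliohms = 0.001027 × 10^3 microohms = 1.027
  0.2348 milliohms = 0.2348 × 10^3 microohms = 234.8
  0.006467 milliohms = 0.006467 × 10^3 microohms = 6.467
  7.905 microohms → 7.905
Sum: 1.027 + 234.8 + 6.467 + 7.905 = 250.199

250.199 microohms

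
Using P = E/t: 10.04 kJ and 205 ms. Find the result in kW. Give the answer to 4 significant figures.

(10.04e3) / (205e-3) = 0.0489756e6 W

48.98 kW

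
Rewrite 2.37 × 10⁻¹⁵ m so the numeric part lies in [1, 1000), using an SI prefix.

= 2.37 × 10⁻¹⁵ m; 10⁻¹⁵ is femto.

2.37 fm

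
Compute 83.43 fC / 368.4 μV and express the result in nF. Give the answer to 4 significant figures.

0.2265 nF

(83.43e-15) / (368.4e-6) = 0.226466e-9 F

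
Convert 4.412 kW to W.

4412 W

kilo = 10³, (no prefix) = 10⁰; factor is 10³.
4.412 × 10³ = 4412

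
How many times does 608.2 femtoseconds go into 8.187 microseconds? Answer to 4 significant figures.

13460000

(8.187e-6) / (608.2e-15) = 0.013461e9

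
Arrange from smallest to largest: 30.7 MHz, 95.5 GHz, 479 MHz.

30.7 MHz = 30700000 Hz
95.5 GHz = 95500000000 Hz
479 MHz = 479000000 Hz

30.7 MHz < 479 MHz < 95.5 GHz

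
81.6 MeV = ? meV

81600000000 meV

mega = 1e6, milli = 1e-3; factor is 1e9.
81.6 × 1e9 = 81600000000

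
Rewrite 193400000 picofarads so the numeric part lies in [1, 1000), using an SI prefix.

= 193.4e-6 farads; 1e-6 is micro.

193.4 microfarads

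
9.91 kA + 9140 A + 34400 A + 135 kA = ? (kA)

In kA:
  9.91 kA → 9.91
  9140 A = 9140 × 10⁻³ kA = 9.14
  34400 A = 34400 × 10⁻³ kA = 34.4
  135 kA → 135
Sum: 9.91 + 9.14 + 34.4 + 135 = 188.45

188.45 kA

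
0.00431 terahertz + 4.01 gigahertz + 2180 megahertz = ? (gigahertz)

10.5 gigahertz

In gigahertz:
  0.00431 terahertz = 0.00431e3 gigahertz = 4.31
  4.01 gigahertz → 4.01
  2180 megahertz = 2180e-3 gigahertz = 2.18
Sum: 4.31 + 4.01 + 2.18 = 10.5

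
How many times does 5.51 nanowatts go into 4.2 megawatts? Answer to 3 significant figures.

762000000000000

(4.2 × 10^6) / (5.51 × 10^-9) = 0.7623 × 10^15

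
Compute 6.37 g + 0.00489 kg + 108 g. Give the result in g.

119.26 g

In g:
  6.37 g → 6.37
  0.00489 kg = 0.00489 × 10^3 g = 4.89
  108 g → 108
Sum: 6.37 + 4.89 + 108 = 119.26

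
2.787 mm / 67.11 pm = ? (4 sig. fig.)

(2.787 × 10⁻³) / (67.11 × 10⁻¹²) = 0.041529 × 10⁹

41530000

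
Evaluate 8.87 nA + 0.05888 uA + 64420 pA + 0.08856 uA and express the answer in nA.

In nA:
  8.87 nA → 8.87
  0.05888 uA = 0.05888 × 10³ nA = 58.88
  64420 pA = 64420 × 10⁻³ nA = 64.42
  0.08856 uA = 0.08856 × 10³ nA = 88.56
Sum: 8.87 + 58.88 + 64.42 + 88.56 = 220.73

220.73 nA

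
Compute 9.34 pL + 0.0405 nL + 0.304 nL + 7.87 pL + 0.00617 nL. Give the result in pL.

367.88 pL

In pL:
  9.34 pL → 9.34
  0.0405 nL = 0.0405e3 pL = 40.5
  0.304 nL = 0.304e3 pL = 304
  7.87 pL → 7.87
  0.00617 nL = 0.00617e3 pL = 6.17
Sum: 9.34 + 40.5 + 304 + 7.87 + 6.17 = 367.88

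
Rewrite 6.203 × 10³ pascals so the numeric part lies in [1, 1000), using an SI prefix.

6.203 kilopascals

= 6.203 × 10³ pascals; 10³ is kilo.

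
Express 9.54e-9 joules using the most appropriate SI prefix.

= 9.54e-9 joules; 1e-9 is nano.

9.54 nanojoules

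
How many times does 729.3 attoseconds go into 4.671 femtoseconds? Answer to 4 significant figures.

(4.671 × 10⁻¹⁵) / (729.3 × 10⁻¹⁸) = 0.0064048 × 10³

6.405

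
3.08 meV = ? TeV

0.00000000000000308 TeV

milli = 1e-3, tera = 1e12; factor is 1e-15.
3.08 × 1e-15 = 0.00000000000000308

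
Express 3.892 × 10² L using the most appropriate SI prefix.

= 389.2 L; mantissa already in [1, 1000).

389.2 L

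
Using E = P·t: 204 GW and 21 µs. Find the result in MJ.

204 × 10⁹ × 21 × 10⁻⁶ = 4284 × 10³ J

4.284 MJ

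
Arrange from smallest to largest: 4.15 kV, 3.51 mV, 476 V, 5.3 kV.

4.15 kV = 4150 V
3.51 mV = 0.00351 V
476 V = 476 V
5.3 kV = 5300 V

3.51 mV < 476 V < 4.15 kV < 5.3 kV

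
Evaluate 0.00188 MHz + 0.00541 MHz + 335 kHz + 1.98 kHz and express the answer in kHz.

In kHz:
  0.00188 MHz = 0.00188e3 kHz = 1.88
  0.00541 MHz = 0.00541e3 kHz = 5.41
  335 kHz → 335
  1.98 kHz → 1.98
Sum: 1.88 + 5.41 + 335 + 1.98 = 344.27

344.27 kHz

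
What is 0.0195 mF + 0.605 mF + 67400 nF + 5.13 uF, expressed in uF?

697.03 uF

In uF:
  0.0195 mF = 0.0195 × 10^3 uF = 19.5
  0.605 mF = 0.605 × 10^3 uF = 605
  67400 nF = 67400 × 10^-3 uF = 67.4
  5.13 uF → 5.13
Sum: 19.5 + 605 + 67.4 + 5.13 = 697.03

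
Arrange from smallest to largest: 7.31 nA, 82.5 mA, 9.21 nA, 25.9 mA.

7.31 nA = 0.00000000731 A
82.5 mA = 0.0825 A
9.21 nA = 0.00000000921 A
25.9 mA = 0.0259 A

7.31 nA < 9.21 nA < 25.9 mA < 82.5 mA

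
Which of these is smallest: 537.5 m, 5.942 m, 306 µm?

537.5 m = 537.5 m
5.942 m = 5.942 m
306 µm = 0.000306 m

306 µm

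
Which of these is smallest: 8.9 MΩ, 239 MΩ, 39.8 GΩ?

8.9 MΩ

8.9 MΩ = 8900000 Ω
239 MΩ = 239000000 Ω
39.8 GΩ = 39800000000 Ω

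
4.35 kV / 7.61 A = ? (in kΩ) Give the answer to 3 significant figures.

0.572 kΩ

(4.35e3) / (7.61) = 0.57162e3 Ω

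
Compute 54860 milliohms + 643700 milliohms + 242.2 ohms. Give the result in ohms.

940.76 ohms

In ohms:
  54860 milliohms = 54860 × 10^-3 ohms = 54.86
  643700 milliohms = 643700 × 10^-3 ohms = 643.7
  242.2 ohms → 242.2
Sum: 54.86 + 643.7 + 242.2 = 940.76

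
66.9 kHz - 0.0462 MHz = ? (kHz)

In kHz:
  66.9 kHz → 66.9
  0.0462 MHz = 0.0462 × 10³ kHz = 46.2
Difference: 66.9 - 46.2 = 20.7

20.7 kHz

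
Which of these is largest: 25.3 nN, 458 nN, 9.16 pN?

25.3 nN = 0.0000000253 N
458 nN = 0.000000458 N
9.16 pN = 0.00000000000916 N

458 nN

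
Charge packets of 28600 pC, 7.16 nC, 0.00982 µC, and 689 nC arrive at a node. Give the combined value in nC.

In nC:
  28600 pC = 28600e-3 nC = 28.6
  7.16 nC → 7.16
  0.00982 µC = 0.00982e3 nC = 9.82
  689 nC → 689
Sum: 28.6 + 7.16 + 9.82 + 689 = 734.58

734.58 nC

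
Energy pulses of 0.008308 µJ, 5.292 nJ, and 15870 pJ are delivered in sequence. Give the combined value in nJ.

29.47 nJ

In nJ:
  0.008308 µJ = 0.008308 × 10^3 nJ = 8.308
  5.292 nJ → 5.292
  15870 pJ = 15870 × 10^-3 nJ = 15.87
Sum: 8.308 + 5.292 + 15.87 = 29.47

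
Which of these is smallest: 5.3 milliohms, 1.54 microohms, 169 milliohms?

1.54 microohms

5.3 milliohms = 0.0053 ohms
1.54 microohms = 0.00000154 ohms
169 milliohms = 0.169 ohms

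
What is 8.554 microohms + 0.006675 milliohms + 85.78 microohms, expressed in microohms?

101.009 microohms

In microohms:
  8.554 microohms → 8.554
  0.006675 milliohms = 0.006675 × 10^3 microohms = 6.675
  85.78 microohms → 85.78
Sum: 8.554 + 6.675 + 85.78 = 101.009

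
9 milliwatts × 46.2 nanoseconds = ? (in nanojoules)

9e-3 × 46.2e-9 = 415.8e-12 J

0.4158 nanojoules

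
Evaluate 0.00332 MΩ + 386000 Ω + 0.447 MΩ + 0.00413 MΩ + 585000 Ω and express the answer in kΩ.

In kΩ:
  0.00332 MΩ = 0.00332 × 10^3 kΩ = 3.32
  386000 Ω = 386000 × 10^-3 kΩ = 386
  0.447 MΩ = 0.447 × 10^3 kΩ = 447
  0.00413 MΩ = 0.00413 × 10^3 kΩ = 4.13
  585000 Ω = 585000 × 10^-3 kΩ = 585
Sum: 3.32 + 386 + 447 + 4.13 + 585 = 1425.45

1425.45 kΩ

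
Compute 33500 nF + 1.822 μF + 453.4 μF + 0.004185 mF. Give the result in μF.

In μF:
  33500 nF = 33500 × 10⁻³ μF = 33.5
  1.822 μF → 1.822
  453.4 μF → 453.4
  0.004185 mF = 0.004185 × 10³ μF = 4.185
Sum: 33.5 + 1.822 + 453.4 + 4.185 = 492.907

492.907 μF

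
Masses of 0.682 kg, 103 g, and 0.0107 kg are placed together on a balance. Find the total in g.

795.7 g

In g:
  0.682 kg = 0.682 × 10^3 g = 682
  103 g → 103
  0.0107 kg = 0.0107 × 10^3 g = 10.7
Sum: 682 + 103 + 10.7 = 795.7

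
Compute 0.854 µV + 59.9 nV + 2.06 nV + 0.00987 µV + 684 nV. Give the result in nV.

In nV:
  0.854 µV = 0.854 × 10³ nV = 854
  59.9 nV → 59.9
  2.06 nV → 2.06
  0.00987 µV = 0.00987 × 10³ nV = 9.87
  684 nV → 684
Sum: 854 + 59.9 + 2.06 + 9.87 + 684 = 1609.83

1609.83 nV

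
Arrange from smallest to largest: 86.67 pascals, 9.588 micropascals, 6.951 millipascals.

9.588 micropascals < 6.951 millipascals < 86.67 pascals

86.67 pascals = 86.67 pascals
9.588 micropascals = 0.000009588 pascals
6.951 millipascals = 0.006951 pascals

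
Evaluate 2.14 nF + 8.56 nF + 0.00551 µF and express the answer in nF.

In nF:
  2.14 nF → 2.14
  8.56 nF → 8.56
  0.00551 µF = 0.00551e3 nF = 5.51
Sum: 2.14 + 8.56 + 5.51 = 16.21

16.21 nF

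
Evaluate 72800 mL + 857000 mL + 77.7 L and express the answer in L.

In L:
  72800 mL = 72800e-3 L = 72.8
  857000 mL = 857000e-3 L = 857
  77.7 L → 77.7
Sum: 72.8 + 857 + 77.7 = 1007.5

1007.5 L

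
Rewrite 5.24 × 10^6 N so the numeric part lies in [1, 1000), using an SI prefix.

5.24 MN

= 5.24 × 10^6 N; 10^6 is mega.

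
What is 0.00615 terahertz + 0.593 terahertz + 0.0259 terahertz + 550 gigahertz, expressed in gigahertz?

1175.05 gigahertz

In gigahertz:
  0.00615 terahertz = 0.00615 × 10^3 gigahertz = 6.15
  0.593 terahertz = 0.593 × 10^3 gigahertz = 593
  0.0259 terahertz = 0.0259 × 10^3 gigahertz = 25.9
  550 gigahertz → 550
Sum: 6.15 + 593 + 25.9 + 550 = 1175.05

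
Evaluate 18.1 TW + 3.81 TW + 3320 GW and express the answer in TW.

In TW:
  18.1 TW → 18.1
  3.81 TW → 3.81
  3320 GW = 3320 × 10^-3 TW = 3.32
Sum: 18.1 + 3.81 + 3.32 = 25.23

25.23 TW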